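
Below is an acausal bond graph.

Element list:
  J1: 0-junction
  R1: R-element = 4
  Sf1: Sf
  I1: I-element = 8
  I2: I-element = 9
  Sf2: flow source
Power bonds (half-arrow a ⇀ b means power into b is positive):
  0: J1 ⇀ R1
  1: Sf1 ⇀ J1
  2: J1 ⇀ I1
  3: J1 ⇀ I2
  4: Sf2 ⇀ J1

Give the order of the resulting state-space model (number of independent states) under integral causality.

2  (I1, I2 all integral)

b1 |Sf1  (Sf1 fixes flow; stroke at Sf1)
b4 |Sf2  (source Sf2 imposes f)
b2 |I1  (I1 integral (f out))
b3 |I2  (I2 integral (f out))
b0 |J1  (only one effort-in slot at J1)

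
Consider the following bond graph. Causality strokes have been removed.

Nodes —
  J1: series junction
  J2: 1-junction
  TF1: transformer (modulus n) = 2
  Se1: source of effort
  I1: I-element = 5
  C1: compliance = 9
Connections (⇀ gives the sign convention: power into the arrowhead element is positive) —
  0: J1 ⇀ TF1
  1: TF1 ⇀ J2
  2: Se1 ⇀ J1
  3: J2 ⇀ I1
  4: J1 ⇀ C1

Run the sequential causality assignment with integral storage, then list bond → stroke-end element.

b2 |J1  (Se1 fixes effort; stroke away)
b3 |I1  (prefer integral on I1)
b1 |J2  (common-f at J2 fixed by 3)
b0 |TF1  (TF1 one-in-one-out from 1)
b4 |J1  (J1 flow already set via bond 0)

b0 stroke→TF1
b1 stroke→J2
b2 stroke→J1
b3 stroke→I1
b4 stroke→J1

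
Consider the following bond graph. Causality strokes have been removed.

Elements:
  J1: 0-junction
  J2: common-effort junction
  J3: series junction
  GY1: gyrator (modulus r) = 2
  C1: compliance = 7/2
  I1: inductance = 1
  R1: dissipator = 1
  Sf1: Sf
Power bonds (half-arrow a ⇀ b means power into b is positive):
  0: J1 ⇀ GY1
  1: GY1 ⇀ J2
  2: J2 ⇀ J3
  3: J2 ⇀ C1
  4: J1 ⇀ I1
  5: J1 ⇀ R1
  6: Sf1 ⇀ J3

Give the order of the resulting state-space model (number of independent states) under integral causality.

#6 →Sf1  (Sf1: flow source, stroke at near end)
#2 →J3  (J3: bond 6 brought flow, rest push out)
#3 →J2  (prefer integral on C1)
#1 →GY1  (J2: bond 3 brought effort, rest push out)
#0 →GY1  (GY1: gyrator matches bond 1)
#4 →I1  (prefer integral on I1)
#5 →J1  (only one effort-in slot at J1)

2  (C1, I1 all integral)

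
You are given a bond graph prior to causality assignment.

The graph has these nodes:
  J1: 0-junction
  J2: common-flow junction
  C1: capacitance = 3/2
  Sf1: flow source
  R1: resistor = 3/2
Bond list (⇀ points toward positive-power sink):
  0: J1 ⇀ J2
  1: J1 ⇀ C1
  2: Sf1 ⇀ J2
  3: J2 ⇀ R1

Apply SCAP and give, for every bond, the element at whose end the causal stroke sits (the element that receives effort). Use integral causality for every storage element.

b0 →J2
b1 →J1
b2 →Sf1
b3 →J2

bond 2 stroke→Sf1  (Sf1: flow source, stroke at near end)
bond 0 stroke→J2  (J2: bond 2 brought flow, rest push out)
bond 3 stroke→J2  (J2 flow already set via bond 2)
bond 1 stroke→J1  (only one effort-in slot at J1)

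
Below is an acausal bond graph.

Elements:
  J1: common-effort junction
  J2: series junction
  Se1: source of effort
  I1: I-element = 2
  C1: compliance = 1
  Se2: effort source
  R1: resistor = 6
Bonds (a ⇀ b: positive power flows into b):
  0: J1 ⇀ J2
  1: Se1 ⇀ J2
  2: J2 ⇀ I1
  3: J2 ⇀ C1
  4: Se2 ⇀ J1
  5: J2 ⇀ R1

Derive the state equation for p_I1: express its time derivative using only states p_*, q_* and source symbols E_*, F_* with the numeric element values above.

dp_I1/dt = E_Se1 + E_Se2 - 3*p_I1 - q_C1

bond 1 stroke at J2  (Se1: effort source, stroke at far end)
bond 4 stroke at J1  (Se2 (Se) sets effort on bond)
bond 0 stroke at J2  (J1 effort already set via bond 4)
bond 2 stroke at I1  (I1 outputs flow p/I1)
bond 3 stroke at J2  (1-jn J2 has f-setter on 2)
bond 5 stroke at J2  (1-jn J2 has f-setter on 2)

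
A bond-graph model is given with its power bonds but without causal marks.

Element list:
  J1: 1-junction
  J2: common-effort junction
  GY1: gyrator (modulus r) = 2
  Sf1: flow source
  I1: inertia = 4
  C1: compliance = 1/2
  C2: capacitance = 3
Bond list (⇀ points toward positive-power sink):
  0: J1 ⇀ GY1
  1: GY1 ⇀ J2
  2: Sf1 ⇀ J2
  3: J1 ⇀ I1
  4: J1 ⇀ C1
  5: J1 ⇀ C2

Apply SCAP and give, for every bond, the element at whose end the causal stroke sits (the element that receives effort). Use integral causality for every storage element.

#2 →Sf1  (Sf1 fixes flow; stroke at Sf1)
#1 →J2  (only one effort-in slot at J2)
#0 →J1  (GY1: gyrator matches bond 1)
#3 →I1  (prefer integral on I1)
#4 →J1  (common-f at J1 fixed by 3)
#5 →J1  (common-f at J1 fixed by 3)

b0 |J1
b1 |J2
b2 |Sf1
b3 |I1
b4 |J1
b5 |J1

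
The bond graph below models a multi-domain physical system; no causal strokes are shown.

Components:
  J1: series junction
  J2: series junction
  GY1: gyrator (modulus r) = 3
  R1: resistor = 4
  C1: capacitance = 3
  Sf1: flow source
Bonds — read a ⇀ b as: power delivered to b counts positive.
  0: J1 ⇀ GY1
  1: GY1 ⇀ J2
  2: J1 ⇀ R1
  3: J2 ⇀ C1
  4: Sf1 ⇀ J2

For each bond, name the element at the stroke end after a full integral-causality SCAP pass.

bond 0 →J1
bond 1 →J2
bond 2 →R1
bond 3 →J2
bond 4 →Sf1

b4 stroke at Sf1  (Sf1: flow source, stroke at near end)
b1 stroke at J2  (common-f at J2 fixed by 4)
b3 stroke at J2  (1-jn J2 has f-setter on 4)
b0 stroke at J1  (GY GY1: same side as bond 1)
b2 stroke at R1  (only one flow-in slot at J1)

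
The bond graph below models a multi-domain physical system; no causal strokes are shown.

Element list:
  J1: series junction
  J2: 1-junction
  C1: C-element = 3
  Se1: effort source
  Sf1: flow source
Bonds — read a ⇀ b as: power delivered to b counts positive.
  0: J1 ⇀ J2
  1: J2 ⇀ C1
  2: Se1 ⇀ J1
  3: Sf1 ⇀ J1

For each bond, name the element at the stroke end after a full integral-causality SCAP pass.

β0 stroke→J1
β1 stroke→J2
β2 stroke→J1
β3 stroke→Sf1

bond 2 →J1  (Se1 fixes effort; stroke away)
bond 3 →Sf1  (source Sf1 imposes f)
bond 0 →J1  (J1: bond 3 brought flow, rest push out)
bond 1 →J2  (1-jn J2 has f-setter on 0)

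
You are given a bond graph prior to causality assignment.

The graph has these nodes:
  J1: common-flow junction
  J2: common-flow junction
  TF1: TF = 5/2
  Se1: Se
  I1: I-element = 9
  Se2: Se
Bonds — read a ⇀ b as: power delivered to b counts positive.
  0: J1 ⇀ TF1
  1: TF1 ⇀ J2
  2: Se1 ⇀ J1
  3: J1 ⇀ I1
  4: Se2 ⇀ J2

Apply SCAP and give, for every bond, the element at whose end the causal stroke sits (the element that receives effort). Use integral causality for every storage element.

#2 →J1  (Se1: effort source, stroke at far end)
#4 →J2  (source Se2 imposes e)
#1 →TF1  (closing 1-jn rule on J2)
#0 →J1  (TF1: transformer flips bond 1)
#3 →I1  (J1 needs exactly one f-in)

b0 stroke at J1
b1 stroke at TF1
b2 stroke at J1
b3 stroke at I1
b4 stroke at J2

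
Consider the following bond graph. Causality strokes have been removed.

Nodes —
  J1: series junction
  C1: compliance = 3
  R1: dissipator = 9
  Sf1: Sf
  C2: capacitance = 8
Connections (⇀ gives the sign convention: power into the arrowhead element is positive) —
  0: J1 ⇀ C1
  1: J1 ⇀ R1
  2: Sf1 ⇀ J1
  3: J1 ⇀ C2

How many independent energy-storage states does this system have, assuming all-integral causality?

bond 2 stroke at Sf1  (Sf1 fixes flow; stroke at Sf1)
bond 0 stroke at J1  (common-f at J1 fixed by 2)
bond 1 stroke at J1  (1-jn J1 has f-setter on 2)
bond 3 stroke at J1  (J1 flow already set via bond 2)

2  (C1, C2 all integral)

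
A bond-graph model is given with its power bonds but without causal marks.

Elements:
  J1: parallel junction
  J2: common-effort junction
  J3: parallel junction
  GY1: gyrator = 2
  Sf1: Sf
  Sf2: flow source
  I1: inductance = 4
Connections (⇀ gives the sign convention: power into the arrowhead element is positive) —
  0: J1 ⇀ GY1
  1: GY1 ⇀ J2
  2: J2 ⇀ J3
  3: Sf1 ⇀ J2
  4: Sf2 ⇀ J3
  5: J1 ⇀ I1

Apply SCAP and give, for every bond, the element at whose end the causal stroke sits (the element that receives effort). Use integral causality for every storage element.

#0 →J1
#1 →J2
#2 →J3
#3 →Sf1
#4 →Sf2
#5 →I1

β3 stroke at Sf1  (Sf1 fixes flow; stroke at Sf1)
β4 stroke at Sf2  (Sf2 fixes flow; stroke at Sf2)
β2 stroke at J3  (closing 0-jn rule on J3)
β1 stroke at J2  (J2 needs exactly one e-in)
β0 stroke at J1  (through GY1, causality inverts; strokes same side of GY1)
β5 stroke at I1  (0-jn J1 has e-setter on 0)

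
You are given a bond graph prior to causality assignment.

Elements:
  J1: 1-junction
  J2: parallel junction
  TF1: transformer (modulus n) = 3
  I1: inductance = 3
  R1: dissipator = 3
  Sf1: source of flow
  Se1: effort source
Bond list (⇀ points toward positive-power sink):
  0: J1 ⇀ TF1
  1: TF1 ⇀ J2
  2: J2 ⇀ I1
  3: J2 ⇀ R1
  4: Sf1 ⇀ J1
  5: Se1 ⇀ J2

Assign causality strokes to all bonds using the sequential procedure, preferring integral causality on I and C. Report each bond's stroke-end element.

b4 stroke at Sf1  (source Sf1 imposes f)
b5 stroke at J2  (source Se1 imposes e)
b0 stroke at J1  (J1 flow already set via bond 4)
b1 stroke at TF1  (0-jn J2 has e-setter on 5)
b2 stroke at I1  (J2 effort already set via bond 5)
b3 stroke at R1  (common-e at J2 fixed by 5)

#0 |J1
#1 |TF1
#2 |I1
#3 |R1
#4 |Sf1
#5 |J2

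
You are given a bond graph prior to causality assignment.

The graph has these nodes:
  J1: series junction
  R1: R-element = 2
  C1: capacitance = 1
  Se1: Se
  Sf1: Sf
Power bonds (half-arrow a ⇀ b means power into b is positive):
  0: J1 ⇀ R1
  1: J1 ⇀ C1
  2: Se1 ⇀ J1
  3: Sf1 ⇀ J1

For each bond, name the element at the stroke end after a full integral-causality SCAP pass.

bond 2 stroke→J1  (Se1 (Se) sets effort on bond)
bond 3 stroke→Sf1  (Sf1 (Sf) sets flow on bond)
bond 0 stroke→J1  (1-jn J1 has f-setter on 3)
bond 1 stroke→J1  (J1: bond 3 brought flow, rest push out)

b0 stroke at J1
b1 stroke at J1
b2 stroke at J1
b3 stroke at Sf1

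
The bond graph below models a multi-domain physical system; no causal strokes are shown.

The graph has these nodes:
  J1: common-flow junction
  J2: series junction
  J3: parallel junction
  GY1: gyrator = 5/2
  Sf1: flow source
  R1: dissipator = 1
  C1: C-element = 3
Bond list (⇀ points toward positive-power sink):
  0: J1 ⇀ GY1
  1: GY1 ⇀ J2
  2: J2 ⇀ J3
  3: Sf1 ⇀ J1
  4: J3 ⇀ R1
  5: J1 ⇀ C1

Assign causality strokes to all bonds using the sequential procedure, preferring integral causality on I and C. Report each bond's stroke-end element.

#3 stroke at Sf1  (Sf1 (Sf) sets flow on bond)
#0 stroke at J1  (1-jn J1 has f-setter on 3)
#5 stroke at J1  (J1 flow already set via bond 3)
#1 stroke at J2  (GY1: gyrator matches bond 0)
#2 stroke at J3  (J2 needs exactly one f-in)
#4 stroke at R1  (J3 effort already set via bond 2)

b0 →J1
b1 →J2
b2 →J3
b3 →Sf1
b4 →R1
b5 →J1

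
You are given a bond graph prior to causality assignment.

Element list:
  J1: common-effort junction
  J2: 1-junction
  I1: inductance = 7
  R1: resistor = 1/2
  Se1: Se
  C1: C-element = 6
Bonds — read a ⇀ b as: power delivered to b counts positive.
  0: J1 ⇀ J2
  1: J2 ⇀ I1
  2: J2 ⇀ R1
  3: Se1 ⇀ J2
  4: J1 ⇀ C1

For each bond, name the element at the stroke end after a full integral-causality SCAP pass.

β3 →J2  (source Se1 imposes e)
β1 →I1  (I1: I, integral causality)
β0 →J2  (1-jn J2 has f-setter on 1)
β2 →J2  (common-f at J2 fixed by 1)
β4 →J1  (only one effort-in slot at J1)

β0 stroke→J2
β1 stroke→I1
β2 stroke→J2
β3 stroke→J2
β4 stroke→J1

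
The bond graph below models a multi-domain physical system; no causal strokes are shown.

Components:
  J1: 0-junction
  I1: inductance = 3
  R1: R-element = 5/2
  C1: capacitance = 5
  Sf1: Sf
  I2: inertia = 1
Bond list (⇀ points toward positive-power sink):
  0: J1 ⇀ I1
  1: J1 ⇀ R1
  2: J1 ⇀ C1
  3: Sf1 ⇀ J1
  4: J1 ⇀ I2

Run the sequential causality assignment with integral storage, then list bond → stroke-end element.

bond 3 stroke→Sf1  (Sf1 fixes flow; stroke at Sf1)
bond 0 stroke→I1  (I1 outputs flow p/I1)
bond 2 stroke→J1  (C1 outputs effort q/C1)
bond 1 stroke→R1  (common-e at J1 fixed by 2)
bond 4 stroke→I2  (J1 effort already set via bond 2)

b0 stroke at I1
b1 stroke at R1
b2 stroke at J1
b3 stroke at Sf1
b4 stroke at I2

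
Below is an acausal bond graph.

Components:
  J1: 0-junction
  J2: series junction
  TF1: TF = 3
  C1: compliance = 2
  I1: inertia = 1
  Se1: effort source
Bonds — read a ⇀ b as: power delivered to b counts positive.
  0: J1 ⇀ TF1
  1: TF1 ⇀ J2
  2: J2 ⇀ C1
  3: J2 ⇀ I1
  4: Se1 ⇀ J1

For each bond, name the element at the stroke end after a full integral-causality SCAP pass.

β4 →J1  (Se1 fixes effort; stroke away)
β0 →TF1  (common-e at J1 fixed by 4)
β1 →J2  (TF TF1: opposite of bond 0)
β2 →J2  (C1 outputs effort q/C1)
β3 →I1  (closing 1-jn rule on J2)

#0 stroke→TF1
#1 stroke→J2
#2 stroke→J2
#3 stroke→I1
#4 stroke→J1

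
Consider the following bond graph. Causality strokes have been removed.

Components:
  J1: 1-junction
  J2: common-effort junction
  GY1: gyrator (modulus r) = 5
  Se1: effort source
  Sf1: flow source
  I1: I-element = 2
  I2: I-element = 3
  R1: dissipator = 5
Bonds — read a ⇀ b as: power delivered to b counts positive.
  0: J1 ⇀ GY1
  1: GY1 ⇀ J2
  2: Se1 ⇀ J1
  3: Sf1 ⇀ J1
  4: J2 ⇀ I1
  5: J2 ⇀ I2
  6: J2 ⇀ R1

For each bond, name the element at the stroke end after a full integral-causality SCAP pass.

bond 2 stroke→J1  (Se1 fixes effort; stroke away)
bond 3 stroke→Sf1  (source Sf1 imposes f)
bond 0 stroke→J1  (J1: bond 3 brought flow, rest push out)
bond 1 stroke→J2  (GY1: gyrator matches bond 0)
bond 4 stroke→I1  (J2 effort already set via bond 1)
bond 5 stroke→I2  (common-e at J2 fixed by 1)
bond 6 stroke→R1  (0-jn J2 has e-setter on 1)

bond 0 stroke at J1
bond 1 stroke at J2
bond 2 stroke at J1
bond 3 stroke at Sf1
bond 4 stroke at I1
bond 5 stroke at I2
bond 6 stroke at R1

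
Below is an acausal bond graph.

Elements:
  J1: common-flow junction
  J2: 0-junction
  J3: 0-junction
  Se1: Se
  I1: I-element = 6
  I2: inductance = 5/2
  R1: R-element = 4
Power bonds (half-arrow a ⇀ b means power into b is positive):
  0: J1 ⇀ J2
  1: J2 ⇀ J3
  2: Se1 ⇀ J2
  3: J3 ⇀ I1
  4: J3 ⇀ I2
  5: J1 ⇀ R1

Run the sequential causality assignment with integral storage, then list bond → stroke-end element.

b2 →J2  (Se1 (Se) sets effort on bond)
b0 →J1  (0-jn J2 has e-setter on 2)
b1 →J3  (J2 effort already set via bond 2)
b3 →I1  (J3 effort already set via bond 1)
b4 →I2  (J3: bond 1 brought effort, rest push out)
b5 →R1  (J1: last free bond brings flow in)

#0 stroke→J1
#1 stroke→J3
#2 stroke→J2
#3 stroke→I1
#4 stroke→I2
#5 stroke→R1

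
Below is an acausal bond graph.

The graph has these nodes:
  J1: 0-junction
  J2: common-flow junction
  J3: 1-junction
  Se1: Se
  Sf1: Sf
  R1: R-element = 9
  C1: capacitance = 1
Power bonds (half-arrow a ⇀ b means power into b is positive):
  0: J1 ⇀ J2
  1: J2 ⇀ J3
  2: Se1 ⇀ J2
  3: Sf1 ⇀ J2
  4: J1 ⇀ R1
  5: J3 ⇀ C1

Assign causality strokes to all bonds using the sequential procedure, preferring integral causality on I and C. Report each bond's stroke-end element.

β2 |J2  (source Se1 imposes e)
β3 |Sf1  (Sf1 (Sf) sets flow on bond)
β0 |J2  (J2 flow already set via bond 3)
β1 |J2  (common-f at J2 fixed by 3)
β5 |J3  (common-f at J3 fixed by 1)
β4 |J1  (J1 needs exactly one e-in)

b0 stroke→J2
b1 stroke→J2
b2 stroke→J2
b3 stroke→Sf1
b4 stroke→J1
b5 stroke→J3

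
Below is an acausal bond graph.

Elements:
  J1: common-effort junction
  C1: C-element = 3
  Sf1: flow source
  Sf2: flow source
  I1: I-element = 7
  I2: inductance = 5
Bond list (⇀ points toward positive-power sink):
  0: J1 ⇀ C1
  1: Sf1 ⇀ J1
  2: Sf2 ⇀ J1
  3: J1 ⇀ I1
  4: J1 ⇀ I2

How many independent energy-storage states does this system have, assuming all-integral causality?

3  (C1, I1, I2 all integral)

#1 stroke→Sf1  (Sf1: flow source, stroke at near end)
#2 stroke→Sf2  (Sf2 fixes flow; stroke at Sf2)
#0 stroke→J1  (C1: C, integral causality)
#3 stroke→I1  (J1 effort already set via bond 0)
#4 stroke→I2  (common-e at J1 fixed by 0)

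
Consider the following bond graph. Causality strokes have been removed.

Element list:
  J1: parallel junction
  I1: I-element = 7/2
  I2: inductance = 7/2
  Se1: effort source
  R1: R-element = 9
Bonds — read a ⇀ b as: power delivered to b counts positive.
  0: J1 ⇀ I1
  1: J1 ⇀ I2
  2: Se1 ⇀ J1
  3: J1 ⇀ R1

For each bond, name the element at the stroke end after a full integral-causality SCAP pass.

β0 stroke→I1
β1 stroke→I2
β2 stroke→J1
β3 stroke→R1

β2 →J1  (Se1: effort source, stroke at far end)
β0 →I1  (J1 effort already set via bond 2)
β1 →I2  (J1 effort already set via bond 2)
β3 →R1  (J1 effort already set via bond 2)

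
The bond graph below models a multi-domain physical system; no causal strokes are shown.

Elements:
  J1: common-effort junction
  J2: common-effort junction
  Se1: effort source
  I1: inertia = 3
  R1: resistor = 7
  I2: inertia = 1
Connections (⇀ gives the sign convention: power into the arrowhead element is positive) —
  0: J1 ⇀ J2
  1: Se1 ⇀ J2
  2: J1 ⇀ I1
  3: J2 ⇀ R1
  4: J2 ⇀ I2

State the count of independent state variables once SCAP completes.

2  (I1, I2 all integral)

b1 |J2  (Se1 fixes effort; stroke away)
b0 |J1  (J2 effort already set via bond 1)
b3 |R1  (J2 effort already set via bond 1)
b4 |I2  (J2 effort already set via bond 1)
b2 |I1  (common-e at J1 fixed by 0)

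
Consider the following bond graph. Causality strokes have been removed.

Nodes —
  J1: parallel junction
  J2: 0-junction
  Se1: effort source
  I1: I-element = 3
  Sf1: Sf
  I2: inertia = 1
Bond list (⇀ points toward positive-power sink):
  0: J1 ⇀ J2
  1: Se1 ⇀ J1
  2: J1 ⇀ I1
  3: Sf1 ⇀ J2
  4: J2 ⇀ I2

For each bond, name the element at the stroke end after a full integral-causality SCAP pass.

bond 0 →J2
bond 1 →J1
bond 2 →I1
bond 3 →Sf1
bond 4 →I2

β1 |J1  (Se1 fixes effort; stroke away)
β3 |Sf1  (source Sf1 imposes f)
β0 |J2  (0-jn J1 has e-setter on 1)
β2 |I1  (J1 effort already set via bond 1)
β4 |I2  (J2 effort already set via bond 0)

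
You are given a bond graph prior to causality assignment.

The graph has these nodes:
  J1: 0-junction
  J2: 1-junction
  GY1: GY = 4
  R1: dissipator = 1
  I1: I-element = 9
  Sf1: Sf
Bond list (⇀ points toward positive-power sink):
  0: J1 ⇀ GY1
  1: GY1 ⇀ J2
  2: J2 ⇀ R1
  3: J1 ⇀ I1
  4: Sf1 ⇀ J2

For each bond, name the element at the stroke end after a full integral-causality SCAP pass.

#4 stroke→Sf1  (source Sf1 imposes f)
#1 stroke→J2  (J2 flow already set via bond 4)
#2 stroke→J2  (J2: bond 4 brought flow, rest push out)
#0 stroke→J1  (GY1: gyrator matches bond 1)
#3 stroke→I1  (0-jn J1 has e-setter on 0)

b0 stroke→J1
b1 stroke→J2
b2 stroke→J2
b3 stroke→I1
b4 stroke→Sf1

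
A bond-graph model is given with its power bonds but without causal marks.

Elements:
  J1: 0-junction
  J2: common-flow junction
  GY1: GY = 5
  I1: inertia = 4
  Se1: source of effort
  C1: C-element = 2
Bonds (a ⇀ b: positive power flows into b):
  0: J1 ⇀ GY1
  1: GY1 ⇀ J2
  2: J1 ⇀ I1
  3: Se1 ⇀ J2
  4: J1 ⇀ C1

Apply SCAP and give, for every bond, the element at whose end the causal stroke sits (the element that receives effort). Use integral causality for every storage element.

#3 →J2  (source Se1 imposes e)
#1 →GY1  (J2: last free bond brings flow in)
#0 →GY1  (GY GY1: same side as bond 1)
#2 →I1  (I1 integral (f out))
#4 →J1  (closing 0-jn rule on J1)

bond 0 |GY1
bond 1 |GY1
bond 2 |I1
bond 3 |J2
bond 4 |J1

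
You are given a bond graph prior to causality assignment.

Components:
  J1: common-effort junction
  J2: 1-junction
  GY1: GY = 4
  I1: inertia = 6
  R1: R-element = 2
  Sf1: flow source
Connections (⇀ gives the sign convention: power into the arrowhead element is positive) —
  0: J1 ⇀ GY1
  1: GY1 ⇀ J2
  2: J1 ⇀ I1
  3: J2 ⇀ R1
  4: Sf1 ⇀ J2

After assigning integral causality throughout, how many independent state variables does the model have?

bond 4 |Sf1  (source Sf1 imposes f)
bond 1 |J2  (J2 flow already set via bond 4)
bond 3 |J2  (common-f at J2 fixed by 4)
bond 0 |J1  (GY GY1: same side as bond 1)
bond 2 |I1  (J1: bond 0 brought effort, rest push out)

1  (I1 all integral)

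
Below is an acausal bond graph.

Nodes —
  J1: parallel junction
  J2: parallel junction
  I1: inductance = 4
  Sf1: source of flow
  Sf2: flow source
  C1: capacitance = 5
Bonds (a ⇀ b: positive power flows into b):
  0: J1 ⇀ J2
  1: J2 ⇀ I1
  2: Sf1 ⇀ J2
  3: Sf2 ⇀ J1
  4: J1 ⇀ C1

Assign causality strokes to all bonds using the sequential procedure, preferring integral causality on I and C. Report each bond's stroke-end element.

β0 stroke→J2
β1 stroke→I1
β2 stroke→Sf1
β3 stroke→Sf2
β4 stroke→J1

b2 stroke at Sf1  (Sf1 (Sf) sets flow on bond)
b3 stroke at Sf2  (source Sf2 imposes f)
b1 stroke at I1  (prefer integral on I1)
b0 stroke at J2  (closing 0-jn rule on J2)
b4 stroke at J1  (J1 needs exactly one e-in)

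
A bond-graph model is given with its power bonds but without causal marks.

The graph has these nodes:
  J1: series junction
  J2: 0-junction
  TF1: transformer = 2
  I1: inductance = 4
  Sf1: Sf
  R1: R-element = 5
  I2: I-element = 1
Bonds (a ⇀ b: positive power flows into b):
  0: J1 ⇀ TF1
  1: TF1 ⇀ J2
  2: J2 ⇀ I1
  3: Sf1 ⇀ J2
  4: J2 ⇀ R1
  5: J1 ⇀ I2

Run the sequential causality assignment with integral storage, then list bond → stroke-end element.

bond 0 stroke at J1
bond 1 stroke at TF1
bond 2 stroke at I1
bond 3 stroke at Sf1
bond 4 stroke at J2
bond 5 stroke at I2

bond 3 →Sf1  (Sf1 (Sf) sets flow on bond)
bond 2 →I1  (prefer integral on I1)
bond 5 →I2  (prefer integral on I2)
bond 0 →J1  (1-jn J1 has f-setter on 5)
bond 1 →TF1  (TF1 one-in-one-out from 0)
bond 4 →J2  (closing 0-jn rule on J2)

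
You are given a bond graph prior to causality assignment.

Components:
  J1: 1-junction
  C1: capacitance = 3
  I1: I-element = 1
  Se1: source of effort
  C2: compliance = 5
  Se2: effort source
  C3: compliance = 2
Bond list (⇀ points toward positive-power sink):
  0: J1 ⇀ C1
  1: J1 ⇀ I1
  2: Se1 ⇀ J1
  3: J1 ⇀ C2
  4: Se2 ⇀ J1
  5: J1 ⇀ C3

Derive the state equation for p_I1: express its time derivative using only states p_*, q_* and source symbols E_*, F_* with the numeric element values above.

b2 stroke at J1  (source Se1 imposes e)
b4 stroke at J1  (Se2 (Se) sets effort on bond)
b0 stroke at J1  (prefer integral on C1)
b1 stroke at I1  (I1 outputs flow p/I1)
b3 stroke at J1  (1-jn J1 has f-setter on 1)
b5 stroke at J1  (J1: bond 1 brought flow, rest push out)

dp_I1/dt = E_Se1 + E_Se2 - q_C1/3 - q_C2/5 - q_C3/2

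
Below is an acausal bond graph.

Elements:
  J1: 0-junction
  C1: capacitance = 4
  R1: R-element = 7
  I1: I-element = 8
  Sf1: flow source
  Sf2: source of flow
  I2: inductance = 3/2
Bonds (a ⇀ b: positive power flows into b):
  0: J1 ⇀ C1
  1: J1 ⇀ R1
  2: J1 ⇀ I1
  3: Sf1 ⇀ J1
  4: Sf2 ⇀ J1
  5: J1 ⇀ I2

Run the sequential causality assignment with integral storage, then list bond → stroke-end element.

β3 stroke→Sf1  (source Sf1 imposes f)
β4 stroke→Sf2  (source Sf2 imposes f)
β0 stroke→J1  (C1 integral (e out))
β1 stroke→R1  (J1: bond 0 brought effort, rest push out)
β2 stroke→I1  (J1 effort already set via bond 0)
β5 stroke→I2  (0-jn J1 has e-setter on 0)

β0 stroke→J1
β1 stroke→R1
β2 stroke→I1
β3 stroke→Sf1
β4 stroke→Sf2
β5 stroke→I2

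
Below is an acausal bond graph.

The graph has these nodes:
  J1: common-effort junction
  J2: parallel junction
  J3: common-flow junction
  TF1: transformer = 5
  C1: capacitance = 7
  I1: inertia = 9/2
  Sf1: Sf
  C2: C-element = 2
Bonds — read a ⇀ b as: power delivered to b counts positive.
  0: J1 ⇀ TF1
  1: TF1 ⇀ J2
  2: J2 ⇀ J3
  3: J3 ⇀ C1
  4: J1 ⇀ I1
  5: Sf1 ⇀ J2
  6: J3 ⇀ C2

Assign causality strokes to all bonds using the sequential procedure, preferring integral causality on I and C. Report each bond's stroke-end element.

β0 stroke at J1
β1 stroke at TF1
β2 stroke at J2
β3 stroke at J3
β4 stroke at I1
β5 stroke at Sf1
β6 stroke at J3

β5 stroke→Sf1  (source Sf1 imposes f)
β3 stroke→J3  (C1 outputs effort q/C1)
β4 stroke→I1  (prefer integral on I1)
β0 stroke→J1  (only one effort-in slot at J1)
β1 stroke→TF1  (through TF1, causality passes straight; one stroke at TF1)
β2 stroke→J2  (J2 needs exactly one e-in)
β6 stroke→J3  (common-f at J3 fixed by 2)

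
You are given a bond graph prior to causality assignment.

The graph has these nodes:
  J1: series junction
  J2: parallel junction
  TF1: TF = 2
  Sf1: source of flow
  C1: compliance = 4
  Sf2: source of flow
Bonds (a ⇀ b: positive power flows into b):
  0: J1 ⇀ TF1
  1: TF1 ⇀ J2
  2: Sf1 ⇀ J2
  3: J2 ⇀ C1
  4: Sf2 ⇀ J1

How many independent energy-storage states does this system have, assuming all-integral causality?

1  (C1 all integral)

#2 stroke at Sf1  (source Sf1 imposes f)
#4 stroke at Sf2  (Sf2 fixes flow; stroke at Sf2)
#0 stroke at J1  (J1: bond 4 brought flow, rest push out)
#1 stroke at TF1  (TF1: transformer flips bond 0)
#3 stroke at J2  (only one effort-in slot at J2)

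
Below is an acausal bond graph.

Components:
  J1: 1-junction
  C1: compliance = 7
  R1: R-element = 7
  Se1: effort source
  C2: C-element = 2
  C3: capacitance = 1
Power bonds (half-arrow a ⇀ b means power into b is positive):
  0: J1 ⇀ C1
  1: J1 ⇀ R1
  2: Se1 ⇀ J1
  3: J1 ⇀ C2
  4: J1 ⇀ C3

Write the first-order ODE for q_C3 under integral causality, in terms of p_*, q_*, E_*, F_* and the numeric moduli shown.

dq_C3/dt = E_Se1/7 - q_C1/49 - q_C2/14 - q_C3/7

bond 2 stroke at J1  (Se1 (Se) sets effort on bond)
bond 0 stroke at J1  (C1 outputs effort q/C1)
bond 3 stroke at J1  (C2 outputs effort q/C2)
bond 4 stroke at J1  (C3 outputs effort q/C3)
bond 1 stroke at R1  (J1 needs exactly one f-in)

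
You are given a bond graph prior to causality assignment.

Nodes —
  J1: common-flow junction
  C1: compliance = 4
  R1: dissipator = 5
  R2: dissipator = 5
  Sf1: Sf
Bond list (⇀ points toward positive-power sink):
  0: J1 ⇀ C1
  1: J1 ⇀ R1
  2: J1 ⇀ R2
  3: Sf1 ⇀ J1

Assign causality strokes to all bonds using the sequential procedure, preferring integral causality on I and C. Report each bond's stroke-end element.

b0 →J1
b1 →J1
b2 →J1
b3 →Sf1

b3 |Sf1  (Sf1 fixes flow; stroke at Sf1)
b0 |J1  (J1: bond 3 brought flow, rest push out)
b1 |J1  (1-jn J1 has f-setter on 3)
b2 |J1  (J1 flow already set via bond 3)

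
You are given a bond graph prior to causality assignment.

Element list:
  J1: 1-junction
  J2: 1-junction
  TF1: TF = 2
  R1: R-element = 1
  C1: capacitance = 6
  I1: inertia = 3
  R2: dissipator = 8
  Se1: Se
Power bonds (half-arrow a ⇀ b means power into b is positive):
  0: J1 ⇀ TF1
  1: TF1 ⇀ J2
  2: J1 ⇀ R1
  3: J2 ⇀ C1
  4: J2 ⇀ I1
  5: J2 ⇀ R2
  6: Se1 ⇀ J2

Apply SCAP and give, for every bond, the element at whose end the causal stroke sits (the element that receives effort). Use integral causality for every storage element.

bond 0 |TF1
bond 1 |J2
bond 2 |J1
bond 3 |J2
bond 4 |I1
bond 5 |J2
bond 6 |J2

β6 →J2  (source Se1 imposes e)
β3 →J2  (prefer integral on C1)
β4 →I1  (I1 integral (f out))
β1 →J2  (common-f at J2 fixed by 4)
β5 →J2  (J2: bond 4 brought flow, rest push out)
β0 →TF1  (TF1 one-in-one-out from 1)
β2 →J1  (J1: bond 0 brought flow, rest push out)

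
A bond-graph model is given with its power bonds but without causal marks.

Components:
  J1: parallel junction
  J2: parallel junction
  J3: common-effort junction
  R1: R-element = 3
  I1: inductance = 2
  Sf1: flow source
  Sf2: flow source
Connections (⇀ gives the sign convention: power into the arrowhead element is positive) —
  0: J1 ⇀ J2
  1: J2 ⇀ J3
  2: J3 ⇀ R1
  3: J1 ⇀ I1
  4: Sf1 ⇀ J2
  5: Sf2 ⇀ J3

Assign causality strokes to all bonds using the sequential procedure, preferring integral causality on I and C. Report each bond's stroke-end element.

β0 stroke at J1
β1 stroke at J2
β2 stroke at J3
β3 stroke at I1
β4 stroke at Sf1
β5 stroke at Sf2

β4 →Sf1  (Sf1: flow source, stroke at near end)
β5 →Sf2  (Sf2: flow source, stroke at near end)
β3 →I1  (I1: I, integral causality)
β0 →J1  (J1 needs exactly one e-in)
β1 →J2  (J2 needs exactly one e-in)
β2 →J3  (J3 needs exactly one e-in)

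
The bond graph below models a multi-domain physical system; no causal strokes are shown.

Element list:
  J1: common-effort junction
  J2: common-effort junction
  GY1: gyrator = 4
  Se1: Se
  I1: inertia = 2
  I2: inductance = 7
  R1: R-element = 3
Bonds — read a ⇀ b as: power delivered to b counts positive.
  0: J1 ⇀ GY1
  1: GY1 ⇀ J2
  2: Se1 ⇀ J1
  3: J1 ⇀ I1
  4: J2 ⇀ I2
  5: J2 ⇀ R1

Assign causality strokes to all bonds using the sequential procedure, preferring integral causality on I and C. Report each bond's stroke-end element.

b0 stroke→GY1
b1 stroke→GY1
b2 stroke→J1
b3 stroke→I1
b4 stroke→I2
b5 stroke→J2

β2 stroke at J1  (Se1: effort source, stroke at far end)
β0 stroke at GY1  (J1 effort already set via bond 2)
β3 stroke at I1  (0-jn J1 has e-setter on 2)
β1 stroke at GY1  (GY GY1: same side as bond 0)
β4 stroke at I2  (I2 outputs flow p/I2)
β5 stroke at J2  (J2 needs exactly one e-in)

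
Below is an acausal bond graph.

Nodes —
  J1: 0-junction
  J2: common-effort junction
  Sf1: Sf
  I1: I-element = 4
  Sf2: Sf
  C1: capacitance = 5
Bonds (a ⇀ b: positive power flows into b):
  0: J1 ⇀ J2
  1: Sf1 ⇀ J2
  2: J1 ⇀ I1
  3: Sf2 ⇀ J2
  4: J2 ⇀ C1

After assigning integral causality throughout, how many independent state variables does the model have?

bond 1 stroke at Sf1  (Sf1 fixes flow; stroke at Sf1)
bond 3 stroke at Sf2  (Sf2 (Sf) sets flow on bond)
bond 2 stroke at I1  (I1: I, integral causality)
bond 0 stroke at J1  (J1 needs exactly one e-in)
bond 4 stroke at J2  (J2 needs exactly one e-in)

2  (C1, I1 all integral)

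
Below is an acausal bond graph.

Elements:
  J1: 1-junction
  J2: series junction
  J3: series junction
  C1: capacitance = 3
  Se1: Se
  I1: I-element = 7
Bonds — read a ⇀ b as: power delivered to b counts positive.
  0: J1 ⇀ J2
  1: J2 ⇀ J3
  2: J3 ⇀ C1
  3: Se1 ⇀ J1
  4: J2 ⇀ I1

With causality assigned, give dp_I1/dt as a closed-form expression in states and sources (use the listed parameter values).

b3 stroke at J1  (Se1 (Se) sets effort on bond)
b0 stroke at J2  (closing 1-jn rule on J1)
b2 stroke at J3  (prefer integral on C1)
b1 stroke at J2  (J3: last free bond brings flow in)
b4 stroke at I1  (closing 1-jn rule on J2)

dp_I1/dt = E_Se1 - q_C1/3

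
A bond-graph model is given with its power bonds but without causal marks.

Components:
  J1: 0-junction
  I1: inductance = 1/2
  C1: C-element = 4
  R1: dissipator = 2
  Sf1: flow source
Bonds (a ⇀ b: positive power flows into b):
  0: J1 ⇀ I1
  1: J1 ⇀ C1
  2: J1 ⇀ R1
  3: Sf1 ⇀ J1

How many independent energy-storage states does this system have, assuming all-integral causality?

2  (C1, I1 all integral)

β3 stroke→Sf1  (source Sf1 imposes f)
β0 stroke→I1  (prefer integral on I1)
β1 stroke→J1  (prefer integral on C1)
β2 stroke→R1  (J1 effort already set via bond 1)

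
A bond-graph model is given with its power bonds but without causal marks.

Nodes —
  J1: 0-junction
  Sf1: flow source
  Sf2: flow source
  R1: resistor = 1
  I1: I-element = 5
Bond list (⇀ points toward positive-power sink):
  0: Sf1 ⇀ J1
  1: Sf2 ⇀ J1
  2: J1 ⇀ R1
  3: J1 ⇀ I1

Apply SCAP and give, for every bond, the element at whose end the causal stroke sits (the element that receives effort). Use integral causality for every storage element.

#0 |Sf1  (Sf1 fixes flow; stroke at Sf1)
#1 |Sf2  (Sf2 (Sf) sets flow on bond)
#3 |I1  (I1 integral (f out))
#2 |J1  (J1 needs exactly one e-in)

#0 stroke at Sf1
#1 stroke at Sf2
#2 stroke at J1
#3 stroke at I1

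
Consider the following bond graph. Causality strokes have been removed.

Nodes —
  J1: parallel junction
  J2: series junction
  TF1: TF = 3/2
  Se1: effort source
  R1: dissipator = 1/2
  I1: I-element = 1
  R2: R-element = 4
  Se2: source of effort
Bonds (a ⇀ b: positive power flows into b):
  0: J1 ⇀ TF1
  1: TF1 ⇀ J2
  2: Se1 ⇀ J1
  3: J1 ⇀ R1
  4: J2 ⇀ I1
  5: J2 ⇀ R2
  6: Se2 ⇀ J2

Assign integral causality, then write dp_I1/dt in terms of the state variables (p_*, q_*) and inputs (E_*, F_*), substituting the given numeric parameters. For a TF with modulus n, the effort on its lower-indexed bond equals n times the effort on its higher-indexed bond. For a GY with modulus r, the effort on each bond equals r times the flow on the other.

b2 →J1  (Se1: effort source, stroke at far end)
b6 →J2  (Se2 fixes effort; stroke away)
b0 →TF1  (0-jn J1 has e-setter on 2)
b3 →R1  (J1 effort already set via bond 2)
b1 →J2  (through TF1, causality passes straight; one stroke at TF1)
b4 →I1  (I1: I, integral causality)
b5 →J2  (common-f at J2 fixed by 4)

dp_I1/dt = 2*E_Se1/3 + E_Se2 - 4*p_I1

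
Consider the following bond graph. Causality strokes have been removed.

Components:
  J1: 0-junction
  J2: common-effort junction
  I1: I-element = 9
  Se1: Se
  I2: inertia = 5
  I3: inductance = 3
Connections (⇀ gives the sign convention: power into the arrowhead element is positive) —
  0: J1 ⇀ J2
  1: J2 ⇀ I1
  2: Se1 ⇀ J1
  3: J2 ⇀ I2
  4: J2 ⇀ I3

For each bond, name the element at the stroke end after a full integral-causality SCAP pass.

b2 |J1  (Se1 fixes effort; stroke away)
b0 |J2  (common-e at J1 fixed by 2)
b1 |I1  (0-jn J2 has e-setter on 0)
b3 |I2  (0-jn J2 has e-setter on 0)
b4 |I3  (common-e at J2 fixed by 0)

β0 →J2
β1 →I1
β2 →J1
β3 →I2
β4 →I3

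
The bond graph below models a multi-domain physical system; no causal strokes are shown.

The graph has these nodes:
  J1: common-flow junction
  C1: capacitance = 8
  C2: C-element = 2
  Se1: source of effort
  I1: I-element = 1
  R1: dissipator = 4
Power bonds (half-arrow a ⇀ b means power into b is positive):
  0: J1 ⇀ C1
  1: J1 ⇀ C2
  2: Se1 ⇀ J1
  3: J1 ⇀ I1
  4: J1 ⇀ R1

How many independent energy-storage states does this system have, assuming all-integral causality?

#2 stroke→J1  (source Se1 imposes e)
#0 stroke→J1  (prefer integral on C1)
#1 stroke→J1  (C2 integral (e out))
#3 stroke→I1  (prefer integral on I1)
#4 stroke→J1  (1-jn J1 has f-setter on 3)

3  (C1, C2, I1 all integral)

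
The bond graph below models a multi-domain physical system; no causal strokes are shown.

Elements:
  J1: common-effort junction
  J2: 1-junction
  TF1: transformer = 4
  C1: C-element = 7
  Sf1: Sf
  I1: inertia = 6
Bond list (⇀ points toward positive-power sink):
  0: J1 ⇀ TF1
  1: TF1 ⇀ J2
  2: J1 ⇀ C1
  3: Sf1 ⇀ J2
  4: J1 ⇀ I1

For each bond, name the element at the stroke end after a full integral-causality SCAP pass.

b3 stroke at Sf1  (Sf1 fixes flow; stroke at Sf1)
b1 stroke at J2  (common-f at J2 fixed by 3)
b0 stroke at TF1  (through TF1, causality passes straight; one stroke at TF1)
b2 stroke at J1  (C1 outputs effort q/C1)
b4 stroke at I1  (J1 effort already set via bond 2)

b0 stroke→TF1
b1 stroke→J2
b2 stroke→J1
b3 stroke→Sf1
b4 stroke→I1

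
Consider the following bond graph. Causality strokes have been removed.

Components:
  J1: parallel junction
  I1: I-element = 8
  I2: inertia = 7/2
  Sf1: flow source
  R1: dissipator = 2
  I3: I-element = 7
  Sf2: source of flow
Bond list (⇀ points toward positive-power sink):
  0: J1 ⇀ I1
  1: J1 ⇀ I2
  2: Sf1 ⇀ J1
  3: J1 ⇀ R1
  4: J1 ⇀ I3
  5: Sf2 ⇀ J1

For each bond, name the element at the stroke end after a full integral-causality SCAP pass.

bond 0 |I1
bond 1 |I2
bond 2 |Sf1
bond 3 |J1
bond 4 |I3
bond 5 |Sf2

bond 2 |Sf1  (source Sf1 imposes f)
bond 5 |Sf2  (Sf2: flow source, stroke at near end)
bond 0 |I1  (I1: I, integral causality)
bond 1 |I2  (I2 outputs flow p/I2)
bond 4 |I3  (I3 outputs flow p/I3)
bond 3 |J1  (J1: last free bond brings effort in)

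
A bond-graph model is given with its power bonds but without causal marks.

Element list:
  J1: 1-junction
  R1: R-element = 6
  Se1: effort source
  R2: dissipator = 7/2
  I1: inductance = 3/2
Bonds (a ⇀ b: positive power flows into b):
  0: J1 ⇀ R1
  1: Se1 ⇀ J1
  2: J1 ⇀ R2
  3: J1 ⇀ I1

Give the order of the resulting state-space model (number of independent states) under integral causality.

1  (I1 all integral)

β1 stroke at J1  (Se1: effort source, stroke at far end)
β3 stroke at I1  (prefer integral on I1)
β0 stroke at J1  (J1: bond 3 brought flow, rest push out)
β2 stroke at J1  (J1 flow already set via bond 3)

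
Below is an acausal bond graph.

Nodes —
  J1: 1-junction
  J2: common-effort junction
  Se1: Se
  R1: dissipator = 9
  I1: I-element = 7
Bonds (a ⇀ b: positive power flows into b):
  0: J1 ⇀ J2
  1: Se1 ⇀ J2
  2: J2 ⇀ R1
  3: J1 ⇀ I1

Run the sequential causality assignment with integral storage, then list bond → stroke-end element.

bond 1 stroke at J2  (source Se1 imposes e)
bond 0 stroke at J1  (J2: bond 1 brought effort, rest push out)
bond 2 stroke at R1  (J2: bond 1 brought effort, rest push out)
bond 3 stroke at I1  (only one flow-in slot at J1)

β0 stroke at J1
β1 stroke at J2
β2 stroke at R1
β3 stroke at I1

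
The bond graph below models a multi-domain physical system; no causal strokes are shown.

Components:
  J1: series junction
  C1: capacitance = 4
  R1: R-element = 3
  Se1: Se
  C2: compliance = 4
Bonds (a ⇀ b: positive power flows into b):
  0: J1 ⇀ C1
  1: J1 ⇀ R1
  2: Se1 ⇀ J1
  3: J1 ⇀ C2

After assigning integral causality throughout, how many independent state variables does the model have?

2  (C1, C2 all integral)

bond 2 stroke→J1  (source Se1 imposes e)
bond 0 stroke→J1  (C1 integral (e out))
bond 3 stroke→J1  (C2: C, integral causality)
bond 1 stroke→R1  (closing 1-jn rule on J1)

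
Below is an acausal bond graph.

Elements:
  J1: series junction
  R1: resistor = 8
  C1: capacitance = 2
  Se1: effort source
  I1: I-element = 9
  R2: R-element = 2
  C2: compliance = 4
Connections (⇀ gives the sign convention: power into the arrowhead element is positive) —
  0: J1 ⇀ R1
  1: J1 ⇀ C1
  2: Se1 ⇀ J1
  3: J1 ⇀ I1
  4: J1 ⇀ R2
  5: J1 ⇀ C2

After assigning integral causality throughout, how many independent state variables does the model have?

b2 stroke→J1  (source Se1 imposes e)
b1 stroke→J1  (C1: C, integral causality)
b3 stroke→I1  (I1 outputs flow p/I1)
b0 stroke→J1  (J1: bond 3 brought flow, rest push out)
b4 stroke→J1  (J1 flow already set via bond 3)
b5 stroke→J1  (J1: bond 3 brought flow, rest push out)

3  (C1, C2, I1 all integral)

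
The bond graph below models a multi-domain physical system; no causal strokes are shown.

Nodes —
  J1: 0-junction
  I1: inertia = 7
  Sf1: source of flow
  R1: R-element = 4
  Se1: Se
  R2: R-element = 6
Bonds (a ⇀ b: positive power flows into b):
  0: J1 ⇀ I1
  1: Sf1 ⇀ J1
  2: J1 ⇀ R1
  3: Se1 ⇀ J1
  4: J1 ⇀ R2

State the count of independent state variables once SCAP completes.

1  (I1 all integral)

b1 |Sf1  (Sf1 (Sf) sets flow on bond)
b3 |J1  (Se1: effort source, stroke at far end)
b0 |I1  (J1 effort already set via bond 3)
b2 |R1  (0-jn J1 has e-setter on 3)
b4 |R2  (0-jn J1 has e-setter on 3)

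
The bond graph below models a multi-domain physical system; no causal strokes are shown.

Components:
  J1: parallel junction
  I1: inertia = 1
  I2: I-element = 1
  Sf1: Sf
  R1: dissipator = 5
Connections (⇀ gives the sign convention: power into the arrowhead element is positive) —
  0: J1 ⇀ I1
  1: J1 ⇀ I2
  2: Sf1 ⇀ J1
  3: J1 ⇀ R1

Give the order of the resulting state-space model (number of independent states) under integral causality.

2  (I1, I2 all integral)

β2 |Sf1  (source Sf1 imposes f)
β0 |I1  (I1: I, integral causality)
β1 |I2  (I2: I, integral causality)
β3 |J1  (J1: last free bond brings effort in)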